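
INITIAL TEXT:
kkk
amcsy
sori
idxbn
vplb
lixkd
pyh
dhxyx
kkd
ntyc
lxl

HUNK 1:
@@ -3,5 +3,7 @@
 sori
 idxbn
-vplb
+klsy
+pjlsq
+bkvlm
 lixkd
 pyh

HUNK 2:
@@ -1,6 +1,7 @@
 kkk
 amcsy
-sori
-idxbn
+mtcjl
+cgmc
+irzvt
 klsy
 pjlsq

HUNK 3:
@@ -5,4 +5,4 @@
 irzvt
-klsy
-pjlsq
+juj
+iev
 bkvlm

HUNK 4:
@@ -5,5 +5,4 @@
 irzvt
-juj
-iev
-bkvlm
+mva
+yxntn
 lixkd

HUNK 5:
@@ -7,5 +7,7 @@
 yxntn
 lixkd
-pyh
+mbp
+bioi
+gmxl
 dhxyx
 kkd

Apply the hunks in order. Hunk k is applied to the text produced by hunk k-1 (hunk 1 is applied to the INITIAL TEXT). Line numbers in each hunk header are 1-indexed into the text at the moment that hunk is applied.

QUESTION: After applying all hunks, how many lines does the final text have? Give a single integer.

Hunk 1: at line 3 remove [vplb] add [klsy,pjlsq,bkvlm] -> 13 lines: kkk amcsy sori idxbn klsy pjlsq bkvlm lixkd pyh dhxyx kkd ntyc lxl
Hunk 2: at line 1 remove [sori,idxbn] add [mtcjl,cgmc,irzvt] -> 14 lines: kkk amcsy mtcjl cgmc irzvt klsy pjlsq bkvlm lixkd pyh dhxyx kkd ntyc lxl
Hunk 3: at line 5 remove [klsy,pjlsq] add [juj,iev] -> 14 lines: kkk amcsy mtcjl cgmc irzvt juj iev bkvlm lixkd pyh dhxyx kkd ntyc lxl
Hunk 4: at line 5 remove [juj,iev,bkvlm] add [mva,yxntn] -> 13 lines: kkk amcsy mtcjl cgmc irzvt mva yxntn lixkd pyh dhxyx kkd ntyc lxl
Hunk 5: at line 7 remove [pyh] add [mbp,bioi,gmxl] -> 15 lines: kkk amcsy mtcjl cgmc irzvt mva yxntn lixkd mbp bioi gmxl dhxyx kkd ntyc lxl
Final line count: 15

Answer: 15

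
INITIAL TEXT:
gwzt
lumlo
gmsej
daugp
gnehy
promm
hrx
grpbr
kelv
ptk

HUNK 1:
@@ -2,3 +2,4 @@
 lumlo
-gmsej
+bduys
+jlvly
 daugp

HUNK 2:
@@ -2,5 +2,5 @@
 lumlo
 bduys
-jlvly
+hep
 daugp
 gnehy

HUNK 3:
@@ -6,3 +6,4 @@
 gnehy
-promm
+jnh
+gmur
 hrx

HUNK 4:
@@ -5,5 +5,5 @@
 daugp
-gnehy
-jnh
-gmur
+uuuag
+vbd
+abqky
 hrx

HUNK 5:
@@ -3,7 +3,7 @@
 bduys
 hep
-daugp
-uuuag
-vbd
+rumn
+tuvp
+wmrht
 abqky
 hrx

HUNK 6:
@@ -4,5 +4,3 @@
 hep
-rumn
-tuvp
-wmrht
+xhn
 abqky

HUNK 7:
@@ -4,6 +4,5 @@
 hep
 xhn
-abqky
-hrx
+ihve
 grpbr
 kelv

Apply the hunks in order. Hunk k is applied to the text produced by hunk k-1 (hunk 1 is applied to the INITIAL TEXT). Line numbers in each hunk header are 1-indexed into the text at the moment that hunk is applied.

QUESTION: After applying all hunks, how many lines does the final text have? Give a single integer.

Hunk 1: at line 2 remove [gmsej] add [bduys,jlvly] -> 11 lines: gwzt lumlo bduys jlvly daugp gnehy promm hrx grpbr kelv ptk
Hunk 2: at line 2 remove [jlvly] add [hep] -> 11 lines: gwzt lumlo bduys hep daugp gnehy promm hrx grpbr kelv ptk
Hunk 3: at line 6 remove [promm] add [jnh,gmur] -> 12 lines: gwzt lumlo bduys hep daugp gnehy jnh gmur hrx grpbr kelv ptk
Hunk 4: at line 5 remove [gnehy,jnh,gmur] add [uuuag,vbd,abqky] -> 12 lines: gwzt lumlo bduys hep daugp uuuag vbd abqky hrx grpbr kelv ptk
Hunk 5: at line 3 remove [daugp,uuuag,vbd] add [rumn,tuvp,wmrht] -> 12 lines: gwzt lumlo bduys hep rumn tuvp wmrht abqky hrx grpbr kelv ptk
Hunk 6: at line 4 remove [rumn,tuvp,wmrht] add [xhn] -> 10 lines: gwzt lumlo bduys hep xhn abqky hrx grpbr kelv ptk
Hunk 7: at line 4 remove [abqky,hrx] add [ihve] -> 9 lines: gwzt lumlo bduys hep xhn ihve grpbr kelv ptk
Final line count: 9

Answer: 9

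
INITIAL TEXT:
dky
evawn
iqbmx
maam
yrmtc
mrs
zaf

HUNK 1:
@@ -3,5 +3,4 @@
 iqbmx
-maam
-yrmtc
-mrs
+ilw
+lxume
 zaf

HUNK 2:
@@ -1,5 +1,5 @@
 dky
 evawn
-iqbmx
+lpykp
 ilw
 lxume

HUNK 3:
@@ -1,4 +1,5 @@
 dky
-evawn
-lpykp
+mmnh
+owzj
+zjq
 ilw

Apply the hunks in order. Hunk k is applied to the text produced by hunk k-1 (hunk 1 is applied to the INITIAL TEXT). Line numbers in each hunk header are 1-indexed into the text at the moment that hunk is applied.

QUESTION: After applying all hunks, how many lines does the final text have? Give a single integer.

Answer: 7

Derivation:
Hunk 1: at line 3 remove [maam,yrmtc,mrs] add [ilw,lxume] -> 6 lines: dky evawn iqbmx ilw lxume zaf
Hunk 2: at line 1 remove [iqbmx] add [lpykp] -> 6 lines: dky evawn lpykp ilw lxume zaf
Hunk 3: at line 1 remove [evawn,lpykp] add [mmnh,owzj,zjq] -> 7 lines: dky mmnh owzj zjq ilw lxume zaf
Final line count: 7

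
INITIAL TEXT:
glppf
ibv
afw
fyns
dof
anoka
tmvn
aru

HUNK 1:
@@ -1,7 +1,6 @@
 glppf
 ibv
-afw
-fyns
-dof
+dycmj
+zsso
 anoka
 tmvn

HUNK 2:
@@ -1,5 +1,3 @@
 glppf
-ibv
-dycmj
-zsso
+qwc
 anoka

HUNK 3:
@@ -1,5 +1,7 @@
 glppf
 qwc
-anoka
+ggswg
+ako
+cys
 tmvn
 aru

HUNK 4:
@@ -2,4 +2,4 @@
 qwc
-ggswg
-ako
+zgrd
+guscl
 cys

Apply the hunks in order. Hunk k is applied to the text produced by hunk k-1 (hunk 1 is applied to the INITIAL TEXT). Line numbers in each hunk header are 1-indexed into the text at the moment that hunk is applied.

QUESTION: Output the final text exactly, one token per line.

Hunk 1: at line 1 remove [afw,fyns,dof] add [dycmj,zsso] -> 7 lines: glppf ibv dycmj zsso anoka tmvn aru
Hunk 2: at line 1 remove [ibv,dycmj,zsso] add [qwc] -> 5 lines: glppf qwc anoka tmvn aru
Hunk 3: at line 1 remove [anoka] add [ggswg,ako,cys] -> 7 lines: glppf qwc ggswg ako cys tmvn aru
Hunk 4: at line 2 remove [ggswg,ako] add [zgrd,guscl] -> 7 lines: glppf qwc zgrd guscl cys tmvn aru

Answer: glppf
qwc
zgrd
guscl
cys
tmvn
aru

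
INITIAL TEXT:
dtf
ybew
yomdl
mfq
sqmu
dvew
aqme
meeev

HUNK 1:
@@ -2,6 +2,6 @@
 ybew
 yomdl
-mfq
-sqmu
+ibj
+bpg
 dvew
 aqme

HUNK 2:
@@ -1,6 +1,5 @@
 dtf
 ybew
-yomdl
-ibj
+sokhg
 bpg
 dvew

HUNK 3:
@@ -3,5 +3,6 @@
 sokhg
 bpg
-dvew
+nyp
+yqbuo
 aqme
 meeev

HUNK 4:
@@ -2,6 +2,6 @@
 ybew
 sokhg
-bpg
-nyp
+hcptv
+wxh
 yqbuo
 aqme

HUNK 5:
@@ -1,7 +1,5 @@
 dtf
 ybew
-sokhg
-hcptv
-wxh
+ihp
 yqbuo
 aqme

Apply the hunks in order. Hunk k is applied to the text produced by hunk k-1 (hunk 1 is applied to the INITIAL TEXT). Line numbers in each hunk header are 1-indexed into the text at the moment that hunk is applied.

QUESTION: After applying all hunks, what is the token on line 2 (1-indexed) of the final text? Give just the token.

Answer: ybew

Derivation:
Hunk 1: at line 2 remove [mfq,sqmu] add [ibj,bpg] -> 8 lines: dtf ybew yomdl ibj bpg dvew aqme meeev
Hunk 2: at line 1 remove [yomdl,ibj] add [sokhg] -> 7 lines: dtf ybew sokhg bpg dvew aqme meeev
Hunk 3: at line 3 remove [dvew] add [nyp,yqbuo] -> 8 lines: dtf ybew sokhg bpg nyp yqbuo aqme meeev
Hunk 4: at line 2 remove [bpg,nyp] add [hcptv,wxh] -> 8 lines: dtf ybew sokhg hcptv wxh yqbuo aqme meeev
Hunk 5: at line 1 remove [sokhg,hcptv,wxh] add [ihp] -> 6 lines: dtf ybew ihp yqbuo aqme meeev
Final line 2: ybew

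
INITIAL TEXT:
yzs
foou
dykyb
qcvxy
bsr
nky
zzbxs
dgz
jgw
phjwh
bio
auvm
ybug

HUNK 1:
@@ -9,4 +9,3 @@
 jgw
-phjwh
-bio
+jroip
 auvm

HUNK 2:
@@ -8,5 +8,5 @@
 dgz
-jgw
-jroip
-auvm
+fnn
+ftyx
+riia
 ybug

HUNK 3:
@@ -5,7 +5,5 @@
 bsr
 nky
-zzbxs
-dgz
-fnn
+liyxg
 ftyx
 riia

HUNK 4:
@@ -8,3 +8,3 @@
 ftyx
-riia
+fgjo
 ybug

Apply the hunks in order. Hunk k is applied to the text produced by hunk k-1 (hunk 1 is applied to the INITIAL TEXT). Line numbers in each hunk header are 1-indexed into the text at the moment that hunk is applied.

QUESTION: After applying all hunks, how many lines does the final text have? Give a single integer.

Answer: 10

Derivation:
Hunk 1: at line 9 remove [phjwh,bio] add [jroip] -> 12 lines: yzs foou dykyb qcvxy bsr nky zzbxs dgz jgw jroip auvm ybug
Hunk 2: at line 8 remove [jgw,jroip,auvm] add [fnn,ftyx,riia] -> 12 lines: yzs foou dykyb qcvxy bsr nky zzbxs dgz fnn ftyx riia ybug
Hunk 3: at line 5 remove [zzbxs,dgz,fnn] add [liyxg] -> 10 lines: yzs foou dykyb qcvxy bsr nky liyxg ftyx riia ybug
Hunk 4: at line 8 remove [riia] add [fgjo] -> 10 lines: yzs foou dykyb qcvxy bsr nky liyxg ftyx fgjo ybug
Final line count: 10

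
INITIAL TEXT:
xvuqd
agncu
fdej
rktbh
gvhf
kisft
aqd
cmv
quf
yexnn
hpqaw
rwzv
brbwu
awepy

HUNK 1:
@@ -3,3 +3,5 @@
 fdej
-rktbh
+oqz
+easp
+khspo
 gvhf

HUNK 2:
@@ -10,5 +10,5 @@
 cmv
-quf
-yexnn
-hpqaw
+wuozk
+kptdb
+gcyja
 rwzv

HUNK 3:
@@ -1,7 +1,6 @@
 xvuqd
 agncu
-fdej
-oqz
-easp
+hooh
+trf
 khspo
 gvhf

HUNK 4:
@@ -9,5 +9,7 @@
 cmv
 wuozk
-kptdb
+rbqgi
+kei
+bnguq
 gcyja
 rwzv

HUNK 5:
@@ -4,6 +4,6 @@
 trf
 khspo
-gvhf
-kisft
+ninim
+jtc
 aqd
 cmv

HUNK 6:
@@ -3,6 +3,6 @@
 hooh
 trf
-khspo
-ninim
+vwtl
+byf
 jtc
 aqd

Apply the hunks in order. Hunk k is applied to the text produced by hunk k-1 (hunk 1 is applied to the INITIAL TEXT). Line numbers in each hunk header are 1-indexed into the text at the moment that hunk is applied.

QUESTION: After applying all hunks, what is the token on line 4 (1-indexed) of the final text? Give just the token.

Hunk 1: at line 3 remove [rktbh] add [oqz,easp,khspo] -> 16 lines: xvuqd agncu fdej oqz easp khspo gvhf kisft aqd cmv quf yexnn hpqaw rwzv brbwu awepy
Hunk 2: at line 10 remove [quf,yexnn,hpqaw] add [wuozk,kptdb,gcyja] -> 16 lines: xvuqd agncu fdej oqz easp khspo gvhf kisft aqd cmv wuozk kptdb gcyja rwzv brbwu awepy
Hunk 3: at line 1 remove [fdej,oqz,easp] add [hooh,trf] -> 15 lines: xvuqd agncu hooh trf khspo gvhf kisft aqd cmv wuozk kptdb gcyja rwzv brbwu awepy
Hunk 4: at line 9 remove [kptdb] add [rbqgi,kei,bnguq] -> 17 lines: xvuqd agncu hooh trf khspo gvhf kisft aqd cmv wuozk rbqgi kei bnguq gcyja rwzv brbwu awepy
Hunk 5: at line 4 remove [gvhf,kisft] add [ninim,jtc] -> 17 lines: xvuqd agncu hooh trf khspo ninim jtc aqd cmv wuozk rbqgi kei bnguq gcyja rwzv brbwu awepy
Hunk 6: at line 3 remove [khspo,ninim] add [vwtl,byf] -> 17 lines: xvuqd agncu hooh trf vwtl byf jtc aqd cmv wuozk rbqgi kei bnguq gcyja rwzv brbwu awepy
Final line 4: trf

Answer: trf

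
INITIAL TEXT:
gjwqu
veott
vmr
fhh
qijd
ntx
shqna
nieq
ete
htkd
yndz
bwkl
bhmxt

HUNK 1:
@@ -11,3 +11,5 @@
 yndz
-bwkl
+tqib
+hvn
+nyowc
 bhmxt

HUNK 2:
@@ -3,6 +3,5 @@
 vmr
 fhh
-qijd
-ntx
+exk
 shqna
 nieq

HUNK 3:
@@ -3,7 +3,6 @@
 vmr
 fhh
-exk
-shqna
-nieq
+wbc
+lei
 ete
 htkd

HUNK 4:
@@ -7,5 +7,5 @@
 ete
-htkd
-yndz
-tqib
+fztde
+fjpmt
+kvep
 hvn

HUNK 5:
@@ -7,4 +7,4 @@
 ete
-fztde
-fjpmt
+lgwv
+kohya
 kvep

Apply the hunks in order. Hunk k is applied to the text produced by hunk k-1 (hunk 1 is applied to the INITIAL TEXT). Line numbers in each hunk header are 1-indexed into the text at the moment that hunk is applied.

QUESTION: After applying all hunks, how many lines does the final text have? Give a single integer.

Hunk 1: at line 11 remove [bwkl] add [tqib,hvn,nyowc] -> 15 lines: gjwqu veott vmr fhh qijd ntx shqna nieq ete htkd yndz tqib hvn nyowc bhmxt
Hunk 2: at line 3 remove [qijd,ntx] add [exk] -> 14 lines: gjwqu veott vmr fhh exk shqna nieq ete htkd yndz tqib hvn nyowc bhmxt
Hunk 3: at line 3 remove [exk,shqna,nieq] add [wbc,lei] -> 13 lines: gjwqu veott vmr fhh wbc lei ete htkd yndz tqib hvn nyowc bhmxt
Hunk 4: at line 7 remove [htkd,yndz,tqib] add [fztde,fjpmt,kvep] -> 13 lines: gjwqu veott vmr fhh wbc lei ete fztde fjpmt kvep hvn nyowc bhmxt
Hunk 5: at line 7 remove [fztde,fjpmt] add [lgwv,kohya] -> 13 lines: gjwqu veott vmr fhh wbc lei ete lgwv kohya kvep hvn nyowc bhmxt
Final line count: 13

Answer: 13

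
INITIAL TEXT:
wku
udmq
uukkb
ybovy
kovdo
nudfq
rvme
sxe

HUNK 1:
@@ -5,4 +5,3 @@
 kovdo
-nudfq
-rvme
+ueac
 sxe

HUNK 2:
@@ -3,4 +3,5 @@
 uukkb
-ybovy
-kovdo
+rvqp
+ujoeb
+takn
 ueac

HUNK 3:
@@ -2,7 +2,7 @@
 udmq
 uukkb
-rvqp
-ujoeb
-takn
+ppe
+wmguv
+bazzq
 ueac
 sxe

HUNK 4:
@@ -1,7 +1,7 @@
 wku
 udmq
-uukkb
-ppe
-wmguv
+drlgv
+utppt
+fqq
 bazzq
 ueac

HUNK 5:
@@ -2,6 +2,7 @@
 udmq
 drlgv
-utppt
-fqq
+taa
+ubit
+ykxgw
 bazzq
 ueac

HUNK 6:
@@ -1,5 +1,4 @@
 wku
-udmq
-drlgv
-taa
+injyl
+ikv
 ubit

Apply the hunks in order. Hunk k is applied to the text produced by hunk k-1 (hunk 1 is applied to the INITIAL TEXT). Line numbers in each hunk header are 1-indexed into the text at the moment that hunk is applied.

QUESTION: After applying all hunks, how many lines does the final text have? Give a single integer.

Answer: 8

Derivation:
Hunk 1: at line 5 remove [nudfq,rvme] add [ueac] -> 7 lines: wku udmq uukkb ybovy kovdo ueac sxe
Hunk 2: at line 3 remove [ybovy,kovdo] add [rvqp,ujoeb,takn] -> 8 lines: wku udmq uukkb rvqp ujoeb takn ueac sxe
Hunk 3: at line 2 remove [rvqp,ujoeb,takn] add [ppe,wmguv,bazzq] -> 8 lines: wku udmq uukkb ppe wmguv bazzq ueac sxe
Hunk 4: at line 1 remove [uukkb,ppe,wmguv] add [drlgv,utppt,fqq] -> 8 lines: wku udmq drlgv utppt fqq bazzq ueac sxe
Hunk 5: at line 2 remove [utppt,fqq] add [taa,ubit,ykxgw] -> 9 lines: wku udmq drlgv taa ubit ykxgw bazzq ueac sxe
Hunk 6: at line 1 remove [udmq,drlgv,taa] add [injyl,ikv] -> 8 lines: wku injyl ikv ubit ykxgw bazzq ueac sxe
Final line count: 8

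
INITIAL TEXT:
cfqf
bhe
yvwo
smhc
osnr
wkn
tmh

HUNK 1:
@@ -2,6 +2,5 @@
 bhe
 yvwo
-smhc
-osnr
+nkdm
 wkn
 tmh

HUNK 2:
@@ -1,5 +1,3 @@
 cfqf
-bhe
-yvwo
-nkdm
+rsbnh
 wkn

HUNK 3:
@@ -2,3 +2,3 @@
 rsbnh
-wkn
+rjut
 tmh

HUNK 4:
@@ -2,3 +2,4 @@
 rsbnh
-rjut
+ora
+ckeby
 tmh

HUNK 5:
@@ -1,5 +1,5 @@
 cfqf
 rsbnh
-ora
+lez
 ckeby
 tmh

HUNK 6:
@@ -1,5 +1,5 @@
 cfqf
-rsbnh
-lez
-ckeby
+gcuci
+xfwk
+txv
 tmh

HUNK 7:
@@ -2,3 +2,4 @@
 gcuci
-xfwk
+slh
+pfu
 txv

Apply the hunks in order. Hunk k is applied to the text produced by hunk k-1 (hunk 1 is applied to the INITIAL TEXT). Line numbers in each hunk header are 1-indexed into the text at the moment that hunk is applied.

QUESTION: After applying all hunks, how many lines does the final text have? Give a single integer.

Hunk 1: at line 2 remove [smhc,osnr] add [nkdm] -> 6 lines: cfqf bhe yvwo nkdm wkn tmh
Hunk 2: at line 1 remove [bhe,yvwo,nkdm] add [rsbnh] -> 4 lines: cfqf rsbnh wkn tmh
Hunk 3: at line 2 remove [wkn] add [rjut] -> 4 lines: cfqf rsbnh rjut tmh
Hunk 4: at line 2 remove [rjut] add [ora,ckeby] -> 5 lines: cfqf rsbnh ora ckeby tmh
Hunk 5: at line 1 remove [ora] add [lez] -> 5 lines: cfqf rsbnh lez ckeby tmh
Hunk 6: at line 1 remove [rsbnh,lez,ckeby] add [gcuci,xfwk,txv] -> 5 lines: cfqf gcuci xfwk txv tmh
Hunk 7: at line 2 remove [xfwk] add [slh,pfu] -> 6 lines: cfqf gcuci slh pfu txv tmh
Final line count: 6

Answer: 6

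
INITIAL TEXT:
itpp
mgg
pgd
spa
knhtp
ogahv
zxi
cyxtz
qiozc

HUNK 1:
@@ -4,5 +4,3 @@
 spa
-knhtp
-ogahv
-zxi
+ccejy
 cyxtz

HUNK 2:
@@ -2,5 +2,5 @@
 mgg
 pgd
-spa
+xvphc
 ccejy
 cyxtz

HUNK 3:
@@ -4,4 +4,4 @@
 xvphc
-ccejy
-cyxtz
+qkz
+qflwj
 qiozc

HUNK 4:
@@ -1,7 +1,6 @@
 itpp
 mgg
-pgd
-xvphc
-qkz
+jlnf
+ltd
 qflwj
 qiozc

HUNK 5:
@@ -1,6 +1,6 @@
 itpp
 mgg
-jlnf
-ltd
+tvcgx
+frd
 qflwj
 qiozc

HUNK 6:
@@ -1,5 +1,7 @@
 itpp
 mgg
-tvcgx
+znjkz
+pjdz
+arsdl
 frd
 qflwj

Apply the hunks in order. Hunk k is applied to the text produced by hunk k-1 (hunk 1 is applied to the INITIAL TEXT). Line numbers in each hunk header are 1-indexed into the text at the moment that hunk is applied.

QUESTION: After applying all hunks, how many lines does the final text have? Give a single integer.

Hunk 1: at line 4 remove [knhtp,ogahv,zxi] add [ccejy] -> 7 lines: itpp mgg pgd spa ccejy cyxtz qiozc
Hunk 2: at line 2 remove [spa] add [xvphc] -> 7 lines: itpp mgg pgd xvphc ccejy cyxtz qiozc
Hunk 3: at line 4 remove [ccejy,cyxtz] add [qkz,qflwj] -> 7 lines: itpp mgg pgd xvphc qkz qflwj qiozc
Hunk 4: at line 1 remove [pgd,xvphc,qkz] add [jlnf,ltd] -> 6 lines: itpp mgg jlnf ltd qflwj qiozc
Hunk 5: at line 1 remove [jlnf,ltd] add [tvcgx,frd] -> 6 lines: itpp mgg tvcgx frd qflwj qiozc
Hunk 6: at line 1 remove [tvcgx] add [znjkz,pjdz,arsdl] -> 8 lines: itpp mgg znjkz pjdz arsdl frd qflwj qiozc
Final line count: 8

Answer: 8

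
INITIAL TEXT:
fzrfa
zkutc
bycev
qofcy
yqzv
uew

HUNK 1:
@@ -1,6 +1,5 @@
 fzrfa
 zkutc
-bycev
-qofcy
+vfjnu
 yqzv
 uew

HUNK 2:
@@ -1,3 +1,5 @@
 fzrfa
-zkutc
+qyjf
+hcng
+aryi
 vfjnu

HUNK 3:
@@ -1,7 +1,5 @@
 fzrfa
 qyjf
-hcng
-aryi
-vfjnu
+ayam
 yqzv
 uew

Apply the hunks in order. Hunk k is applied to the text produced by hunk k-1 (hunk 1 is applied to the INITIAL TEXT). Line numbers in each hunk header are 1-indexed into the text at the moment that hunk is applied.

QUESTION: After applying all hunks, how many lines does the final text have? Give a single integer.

Hunk 1: at line 1 remove [bycev,qofcy] add [vfjnu] -> 5 lines: fzrfa zkutc vfjnu yqzv uew
Hunk 2: at line 1 remove [zkutc] add [qyjf,hcng,aryi] -> 7 lines: fzrfa qyjf hcng aryi vfjnu yqzv uew
Hunk 3: at line 1 remove [hcng,aryi,vfjnu] add [ayam] -> 5 lines: fzrfa qyjf ayam yqzv uew
Final line count: 5

Answer: 5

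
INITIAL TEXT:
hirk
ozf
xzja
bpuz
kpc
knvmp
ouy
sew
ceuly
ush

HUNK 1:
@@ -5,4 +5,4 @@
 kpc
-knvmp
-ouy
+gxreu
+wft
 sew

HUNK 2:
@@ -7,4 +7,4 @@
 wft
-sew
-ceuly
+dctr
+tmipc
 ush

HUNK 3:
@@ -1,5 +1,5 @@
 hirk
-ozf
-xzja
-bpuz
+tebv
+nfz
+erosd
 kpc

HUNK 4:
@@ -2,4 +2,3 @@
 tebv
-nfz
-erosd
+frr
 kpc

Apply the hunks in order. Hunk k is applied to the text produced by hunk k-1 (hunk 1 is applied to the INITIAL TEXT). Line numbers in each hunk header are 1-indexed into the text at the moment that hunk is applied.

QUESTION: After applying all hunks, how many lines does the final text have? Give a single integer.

Hunk 1: at line 5 remove [knvmp,ouy] add [gxreu,wft] -> 10 lines: hirk ozf xzja bpuz kpc gxreu wft sew ceuly ush
Hunk 2: at line 7 remove [sew,ceuly] add [dctr,tmipc] -> 10 lines: hirk ozf xzja bpuz kpc gxreu wft dctr tmipc ush
Hunk 3: at line 1 remove [ozf,xzja,bpuz] add [tebv,nfz,erosd] -> 10 lines: hirk tebv nfz erosd kpc gxreu wft dctr tmipc ush
Hunk 4: at line 2 remove [nfz,erosd] add [frr] -> 9 lines: hirk tebv frr kpc gxreu wft dctr tmipc ush
Final line count: 9

Answer: 9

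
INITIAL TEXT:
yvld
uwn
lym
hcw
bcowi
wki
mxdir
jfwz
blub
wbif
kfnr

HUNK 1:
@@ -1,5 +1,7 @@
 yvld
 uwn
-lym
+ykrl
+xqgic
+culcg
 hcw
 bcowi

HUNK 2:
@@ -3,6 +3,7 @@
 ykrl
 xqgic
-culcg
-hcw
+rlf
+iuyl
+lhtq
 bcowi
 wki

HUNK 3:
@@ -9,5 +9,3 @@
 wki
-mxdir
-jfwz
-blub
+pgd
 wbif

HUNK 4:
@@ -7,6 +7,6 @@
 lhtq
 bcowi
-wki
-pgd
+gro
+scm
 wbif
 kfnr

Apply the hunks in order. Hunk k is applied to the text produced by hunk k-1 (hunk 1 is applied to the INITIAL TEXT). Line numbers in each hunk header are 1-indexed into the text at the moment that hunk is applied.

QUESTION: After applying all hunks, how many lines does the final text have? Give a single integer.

Hunk 1: at line 1 remove [lym] add [ykrl,xqgic,culcg] -> 13 lines: yvld uwn ykrl xqgic culcg hcw bcowi wki mxdir jfwz blub wbif kfnr
Hunk 2: at line 3 remove [culcg,hcw] add [rlf,iuyl,lhtq] -> 14 lines: yvld uwn ykrl xqgic rlf iuyl lhtq bcowi wki mxdir jfwz blub wbif kfnr
Hunk 3: at line 9 remove [mxdir,jfwz,blub] add [pgd] -> 12 lines: yvld uwn ykrl xqgic rlf iuyl lhtq bcowi wki pgd wbif kfnr
Hunk 4: at line 7 remove [wki,pgd] add [gro,scm] -> 12 lines: yvld uwn ykrl xqgic rlf iuyl lhtq bcowi gro scm wbif kfnr
Final line count: 12

Answer: 12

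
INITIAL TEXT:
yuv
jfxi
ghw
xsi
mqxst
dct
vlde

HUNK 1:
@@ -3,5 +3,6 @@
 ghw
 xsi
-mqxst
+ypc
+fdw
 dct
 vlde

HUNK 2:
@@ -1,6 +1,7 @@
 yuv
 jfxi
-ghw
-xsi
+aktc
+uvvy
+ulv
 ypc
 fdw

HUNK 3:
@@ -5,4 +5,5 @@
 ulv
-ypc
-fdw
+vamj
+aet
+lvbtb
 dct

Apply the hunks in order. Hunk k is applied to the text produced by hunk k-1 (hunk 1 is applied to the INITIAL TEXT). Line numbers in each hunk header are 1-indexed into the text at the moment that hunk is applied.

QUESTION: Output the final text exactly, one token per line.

Hunk 1: at line 3 remove [mqxst] add [ypc,fdw] -> 8 lines: yuv jfxi ghw xsi ypc fdw dct vlde
Hunk 2: at line 1 remove [ghw,xsi] add [aktc,uvvy,ulv] -> 9 lines: yuv jfxi aktc uvvy ulv ypc fdw dct vlde
Hunk 3: at line 5 remove [ypc,fdw] add [vamj,aet,lvbtb] -> 10 lines: yuv jfxi aktc uvvy ulv vamj aet lvbtb dct vlde

Answer: yuv
jfxi
aktc
uvvy
ulv
vamj
aet
lvbtb
dct
vlde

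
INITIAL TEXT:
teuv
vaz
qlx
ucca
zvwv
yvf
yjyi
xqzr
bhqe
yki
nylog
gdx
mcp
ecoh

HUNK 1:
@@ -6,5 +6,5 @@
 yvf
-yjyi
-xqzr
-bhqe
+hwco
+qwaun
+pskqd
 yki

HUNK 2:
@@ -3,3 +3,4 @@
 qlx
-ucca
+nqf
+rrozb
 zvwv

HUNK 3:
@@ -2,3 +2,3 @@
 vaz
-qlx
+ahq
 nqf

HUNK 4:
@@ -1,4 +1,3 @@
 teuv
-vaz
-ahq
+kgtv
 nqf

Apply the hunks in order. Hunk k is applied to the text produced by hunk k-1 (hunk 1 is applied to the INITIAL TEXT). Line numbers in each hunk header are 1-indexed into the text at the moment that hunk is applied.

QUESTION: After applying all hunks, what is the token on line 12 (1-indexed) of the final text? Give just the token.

Answer: gdx

Derivation:
Hunk 1: at line 6 remove [yjyi,xqzr,bhqe] add [hwco,qwaun,pskqd] -> 14 lines: teuv vaz qlx ucca zvwv yvf hwco qwaun pskqd yki nylog gdx mcp ecoh
Hunk 2: at line 3 remove [ucca] add [nqf,rrozb] -> 15 lines: teuv vaz qlx nqf rrozb zvwv yvf hwco qwaun pskqd yki nylog gdx mcp ecoh
Hunk 3: at line 2 remove [qlx] add [ahq] -> 15 lines: teuv vaz ahq nqf rrozb zvwv yvf hwco qwaun pskqd yki nylog gdx mcp ecoh
Hunk 4: at line 1 remove [vaz,ahq] add [kgtv] -> 14 lines: teuv kgtv nqf rrozb zvwv yvf hwco qwaun pskqd yki nylog gdx mcp ecoh
Final line 12: gdx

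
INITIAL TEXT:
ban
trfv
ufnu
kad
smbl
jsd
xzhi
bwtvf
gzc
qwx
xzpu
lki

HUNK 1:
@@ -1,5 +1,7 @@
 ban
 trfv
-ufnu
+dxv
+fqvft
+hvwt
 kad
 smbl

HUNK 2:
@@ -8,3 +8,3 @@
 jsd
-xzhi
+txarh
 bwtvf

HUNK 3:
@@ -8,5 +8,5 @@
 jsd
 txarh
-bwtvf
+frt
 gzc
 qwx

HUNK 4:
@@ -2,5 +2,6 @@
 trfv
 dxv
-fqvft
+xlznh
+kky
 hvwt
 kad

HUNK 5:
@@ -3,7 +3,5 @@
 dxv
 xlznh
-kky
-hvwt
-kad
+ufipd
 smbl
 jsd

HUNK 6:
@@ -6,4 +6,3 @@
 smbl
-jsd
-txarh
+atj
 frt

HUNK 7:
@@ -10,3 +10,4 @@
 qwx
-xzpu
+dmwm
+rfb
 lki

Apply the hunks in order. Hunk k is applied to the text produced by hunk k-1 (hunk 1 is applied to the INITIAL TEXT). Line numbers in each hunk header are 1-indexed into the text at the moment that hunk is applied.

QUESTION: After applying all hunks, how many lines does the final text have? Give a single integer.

Answer: 13

Derivation:
Hunk 1: at line 1 remove [ufnu] add [dxv,fqvft,hvwt] -> 14 lines: ban trfv dxv fqvft hvwt kad smbl jsd xzhi bwtvf gzc qwx xzpu lki
Hunk 2: at line 8 remove [xzhi] add [txarh] -> 14 lines: ban trfv dxv fqvft hvwt kad smbl jsd txarh bwtvf gzc qwx xzpu lki
Hunk 3: at line 8 remove [bwtvf] add [frt] -> 14 lines: ban trfv dxv fqvft hvwt kad smbl jsd txarh frt gzc qwx xzpu lki
Hunk 4: at line 2 remove [fqvft] add [xlznh,kky] -> 15 lines: ban trfv dxv xlznh kky hvwt kad smbl jsd txarh frt gzc qwx xzpu lki
Hunk 5: at line 3 remove [kky,hvwt,kad] add [ufipd] -> 13 lines: ban trfv dxv xlznh ufipd smbl jsd txarh frt gzc qwx xzpu lki
Hunk 6: at line 6 remove [jsd,txarh] add [atj] -> 12 lines: ban trfv dxv xlznh ufipd smbl atj frt gzc qwx xzpu lki
Hunk 7: at line 10 remove [xzpu] add [dmwm,rfb] -> 13 lines: ban trfv dxv xlznh ufipd smbl atj frt gzc qwx dmwm rfb lki
Final line count: 13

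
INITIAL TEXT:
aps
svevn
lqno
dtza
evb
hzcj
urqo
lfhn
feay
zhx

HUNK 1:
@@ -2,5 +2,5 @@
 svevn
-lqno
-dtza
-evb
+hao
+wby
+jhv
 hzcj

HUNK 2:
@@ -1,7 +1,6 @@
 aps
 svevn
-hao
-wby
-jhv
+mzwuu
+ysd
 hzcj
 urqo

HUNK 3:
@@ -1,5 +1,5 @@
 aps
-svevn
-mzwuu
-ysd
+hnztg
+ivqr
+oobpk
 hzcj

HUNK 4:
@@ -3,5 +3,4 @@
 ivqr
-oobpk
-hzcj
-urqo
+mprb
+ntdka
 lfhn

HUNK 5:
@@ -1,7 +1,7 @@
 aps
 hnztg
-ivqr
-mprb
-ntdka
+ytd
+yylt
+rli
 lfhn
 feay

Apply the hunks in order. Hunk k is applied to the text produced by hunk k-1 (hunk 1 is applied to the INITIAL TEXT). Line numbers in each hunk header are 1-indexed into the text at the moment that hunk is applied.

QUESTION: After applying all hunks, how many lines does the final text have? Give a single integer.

Answer: 8

Derivation:
Hunk 1: at line 2 remove [lqno,dtza,evb] add [hao,wby,jhv] -> 10 lines: aps svevn hao wby jhv hzcj urqo lfhn feay zhx
Hunk 2: at line 1 remove [hao,wby,jhv] add [mzwuu,ysd] -> 9 lines: aps svevn mzwuu ysd hzcj urqo lfhn feay zhx
Hunk 3: at line 1 remove [svevn,mzwuu,ysd] add [hnztg,ivqr,oobpk] -> 9 lines: aps hnztg ivqr oobpk hzcj urqo lfhn feay zhx
Hunk 4: at line 3 remove [oobpk,hzcj,urqo] add [mprb,ntdka] -> 8 lines: aps hnztg ivqr mprb ntdka lfhn feay zhx
Hunk 5: at line 1 remove [ivqr,mprb,ntdka] add [ytd,yylt,rli] -> 8 lines: aps hnztg ytd yylt rli lfhn feay zhx
Final line count: 8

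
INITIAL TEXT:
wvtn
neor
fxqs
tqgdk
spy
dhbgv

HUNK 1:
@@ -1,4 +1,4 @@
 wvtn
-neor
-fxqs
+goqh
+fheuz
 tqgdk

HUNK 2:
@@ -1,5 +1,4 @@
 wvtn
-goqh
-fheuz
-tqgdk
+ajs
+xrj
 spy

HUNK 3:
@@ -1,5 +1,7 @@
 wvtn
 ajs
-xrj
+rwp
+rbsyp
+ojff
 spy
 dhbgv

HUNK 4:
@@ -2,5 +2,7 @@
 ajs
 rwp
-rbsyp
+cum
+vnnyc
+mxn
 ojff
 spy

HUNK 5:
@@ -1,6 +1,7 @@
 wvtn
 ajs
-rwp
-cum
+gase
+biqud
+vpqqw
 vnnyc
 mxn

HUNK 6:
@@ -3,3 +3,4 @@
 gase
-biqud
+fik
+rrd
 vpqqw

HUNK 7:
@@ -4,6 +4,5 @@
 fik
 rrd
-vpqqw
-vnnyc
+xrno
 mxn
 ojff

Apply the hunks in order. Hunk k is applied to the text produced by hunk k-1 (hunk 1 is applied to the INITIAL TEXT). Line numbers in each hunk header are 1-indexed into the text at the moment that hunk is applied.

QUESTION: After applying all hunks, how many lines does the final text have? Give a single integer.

Answer: 10

Derivation:
Hunk 1: at line 1 remove [neor,fxqs] add [goqh,fheuz] -> 6 lines: wvtn goqh fheuz tqgdk spy dhbgv
Hunk 2: at line 1 remove [goqh,fheuz,tqgdk] add [ajs,xrj] -> 5 lines: wvtn ajs xrj spy dhbgv
Hunk 3: at line 1 remove [xrj] add [rwp,rbsyp,ojff] -> 7 lines: wvtn ajs rwp rbsyp ojff spy dhbgv
Hunk 4: at line 2 remove [rbsyp] add [cum,vnnyc,mxn] -> 9 lines: wvtn ajs rwp cum vnnyc mxn ojff spy dhbgv
Hunk 5: at line 1 remove [rwp,cum] add [gase,biqud,vpqqw] -> 10 lines: wvtn ajs gase biqud vpqqw vnnyc mxn ojff spy dhbgv
Hunk 6: at line 3 remove [biqud] add [fik,rrd] -> 11 lines: wvtn ajs gase fik rrd vpqqw vnnyc mxn ojff spy dhbgv
Hunk 7: at line 4 remove [vpqqw,vnnyc] add [xrno] -> 10 lines: wvtn ajs gase fik rrd xrno mxn ojff spy dhbgv
Final line count: 10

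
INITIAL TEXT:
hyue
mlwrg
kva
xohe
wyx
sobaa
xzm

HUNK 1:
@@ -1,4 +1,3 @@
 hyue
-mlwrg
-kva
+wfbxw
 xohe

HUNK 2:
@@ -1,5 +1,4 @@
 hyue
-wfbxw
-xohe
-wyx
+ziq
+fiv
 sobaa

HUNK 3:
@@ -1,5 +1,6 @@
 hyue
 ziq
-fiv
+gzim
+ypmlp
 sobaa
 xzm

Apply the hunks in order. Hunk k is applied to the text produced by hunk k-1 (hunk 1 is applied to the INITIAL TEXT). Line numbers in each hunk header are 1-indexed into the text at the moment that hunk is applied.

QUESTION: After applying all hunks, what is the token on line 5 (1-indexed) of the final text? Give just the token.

Answer: sobaa

Derivation:
Hunk 1: at line 1 remove [mlwrg,kva] add [wfbxw] -> 6 lines: hyue wfbxw xohe wyx sobaa xzm
Hunk 2: at line 1 remove [wfbxw,xohe,wyx] add [ziq,fiv] -> 5 lines: hyue ziq fiv sobaa xzm
Hunk 3: at line 1 remove [fiv] add [gzim,ypmlp] -> 6 lines: hyue ziq gzim ypmlp sobaa xzm
Final line 5: sobaa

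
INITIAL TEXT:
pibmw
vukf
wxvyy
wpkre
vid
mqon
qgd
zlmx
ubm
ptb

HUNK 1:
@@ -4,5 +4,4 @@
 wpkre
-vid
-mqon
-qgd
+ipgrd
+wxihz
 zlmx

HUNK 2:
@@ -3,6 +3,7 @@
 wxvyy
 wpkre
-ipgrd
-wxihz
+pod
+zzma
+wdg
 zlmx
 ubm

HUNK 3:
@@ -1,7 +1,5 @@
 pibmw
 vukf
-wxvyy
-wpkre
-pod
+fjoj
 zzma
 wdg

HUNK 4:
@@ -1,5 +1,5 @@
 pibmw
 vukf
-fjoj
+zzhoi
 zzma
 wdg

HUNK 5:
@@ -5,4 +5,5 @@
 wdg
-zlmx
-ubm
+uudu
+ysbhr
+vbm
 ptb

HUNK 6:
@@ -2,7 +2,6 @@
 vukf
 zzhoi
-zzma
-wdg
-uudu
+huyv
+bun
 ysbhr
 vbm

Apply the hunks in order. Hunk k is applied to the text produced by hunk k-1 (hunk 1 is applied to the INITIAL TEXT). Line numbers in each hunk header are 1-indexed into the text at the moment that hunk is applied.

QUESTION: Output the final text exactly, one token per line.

Hunk 1: at line 4 remove [vid,mqon,qgd] add [ipgrd,wxihz] -> 9 lines: pibmw vukf wxvyy wpkre ipgrd wxihz zlmx ubm ptb
Hunk 2: at line 3 remove [ipgrd,wxihz] add [pod,zzma,wdg] -> 10 lines: pibmw vukf wxvyy wpkre pod zzma wdg zlmx ubm ptb
Hunk 3: at line 1 remove [wxvyy,wpkre,pod] add [fjoj] -> 8 lines: pibmw vukf fjoj zzma wdg zlmx ubm ptb
Hunk 4: at line 1 remove [fjoj] add [zzhoi] -> 8 lines: pibmw vukf zzhoi zzma wdg zlmx ubm ptb
Hunk 5: at line 5 remove [zlmx,ubm] add [uudu,ysbhr,vbm] -> 9 lines: pibmw vukf zzhoi zzma wdg uudu ysbhr vbm ptb
Hunk 6: at line 2 remove [zzma,wdg,uudu] add [huyv,bun] -> 8 lines: pibmw vukf zzhoi huyv bun ysbhr vbm ptb

Answer: pibmw
vukf
zzhoi
huyv
bun
ysbhr
vbm
ptb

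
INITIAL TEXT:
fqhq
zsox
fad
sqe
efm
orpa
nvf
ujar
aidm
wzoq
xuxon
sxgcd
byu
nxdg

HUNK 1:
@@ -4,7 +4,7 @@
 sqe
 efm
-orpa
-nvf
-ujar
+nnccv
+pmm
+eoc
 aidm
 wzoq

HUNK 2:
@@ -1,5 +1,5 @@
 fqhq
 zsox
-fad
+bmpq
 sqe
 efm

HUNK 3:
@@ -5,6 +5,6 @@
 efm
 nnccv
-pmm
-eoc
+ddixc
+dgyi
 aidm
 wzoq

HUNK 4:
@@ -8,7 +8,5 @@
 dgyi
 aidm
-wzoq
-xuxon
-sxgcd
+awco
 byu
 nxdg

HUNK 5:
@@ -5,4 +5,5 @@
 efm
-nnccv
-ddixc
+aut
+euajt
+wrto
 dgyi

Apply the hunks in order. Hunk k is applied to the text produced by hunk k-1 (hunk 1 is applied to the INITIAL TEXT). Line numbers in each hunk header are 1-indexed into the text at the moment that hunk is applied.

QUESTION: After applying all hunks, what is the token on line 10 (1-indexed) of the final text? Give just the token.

Answer: aidm

Derivation:
Hunk 1: at line 4 remove [orpa,nvf,ujar] add [nnccv,pmm,eoc] -> 14 lines: fqhq zsox fad sqe efm nnccv pmm eoc aidm wzoq xuxon sxgcd byu nxdg
Hunk 2: at line 1 remove [fad] add [bmpq] -> 14 lines: fqhq zsox bmpq sqe efm nnccv pmm eoc aidm wzoq xuxon sxgcd byu nxdg
Hunk 3: at line 5 remove [pmm,eoc] add [ddixc,dgyi] -> 14 lines: fqhq zsox bmpq sqe efm nnccv ddixc dgyi aidm wzoq xuxon sxgcd byu nxdg
Hunk 4: at line 8 remove [wzoq,xuxon,sxgcd] add [awco] -> 12 lines: fqhq zsox bmpq sqe efm nnccv ddixc dgyi aidm awco byu nxdg
Hunk 5: at line 5 remove [nnccv,ddixc] add [aut,euajt,wrto] -> 13 lines: fqhq zsox bmpq sqe efm aut euajt wrto dgyi aidm awco byu nxdg
Final line 10: aidm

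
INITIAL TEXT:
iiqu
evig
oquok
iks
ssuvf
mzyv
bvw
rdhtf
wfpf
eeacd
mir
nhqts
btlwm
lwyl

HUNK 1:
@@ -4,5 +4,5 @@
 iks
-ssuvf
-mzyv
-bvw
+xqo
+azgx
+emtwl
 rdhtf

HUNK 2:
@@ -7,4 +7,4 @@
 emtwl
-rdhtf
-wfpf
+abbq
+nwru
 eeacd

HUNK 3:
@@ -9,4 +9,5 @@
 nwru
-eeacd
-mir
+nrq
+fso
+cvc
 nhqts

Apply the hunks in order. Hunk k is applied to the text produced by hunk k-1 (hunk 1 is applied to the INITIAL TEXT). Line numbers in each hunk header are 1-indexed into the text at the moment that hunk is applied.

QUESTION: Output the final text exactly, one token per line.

Answer: iiqu
evig
oquok
iks
xqo
azgx
emtwl
abbq
nwru
nrq
fso
cvc
nhqts
btlwm
lwyl

Derivation:
Hunk 1: at line 4 remove [ssuvf,mzyv,bvw] add [xqo,azgx,emtwl] -> 14 lines: iiqu evig oquok iks xqo azgx emtwl rdhtf wfpf eeacd mir nhqts btlwm lwyl
Hunk 2: at line 7 remove [rdhtf,wfpf] add [abbq,nwru] -> 14 lines: iiqu evig oquok iks xqo azgx emtwl abbq nwru eeacd mir nhqts btlwm lwyl
Hunk 3: at line 9 remove [eeacd,mir] add [nrq,fso,cvc] -> 15 lines: iiqu evig oquok iks xqo azgx emtwl abbq nwru nrq fso cvc nhqts btlwm lwyl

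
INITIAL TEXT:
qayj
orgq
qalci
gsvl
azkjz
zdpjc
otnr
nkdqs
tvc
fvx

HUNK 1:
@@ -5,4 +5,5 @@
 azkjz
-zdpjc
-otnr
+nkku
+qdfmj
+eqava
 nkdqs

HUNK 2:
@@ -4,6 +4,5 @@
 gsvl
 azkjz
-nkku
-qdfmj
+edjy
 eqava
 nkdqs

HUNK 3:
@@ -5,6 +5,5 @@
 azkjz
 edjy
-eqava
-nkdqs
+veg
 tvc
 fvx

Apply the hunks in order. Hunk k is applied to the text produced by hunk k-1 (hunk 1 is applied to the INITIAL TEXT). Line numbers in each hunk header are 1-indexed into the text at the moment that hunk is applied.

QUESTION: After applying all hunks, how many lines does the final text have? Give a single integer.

Answer: 9

Derivation:
Hunk 1: at line 5 remove [zdpjc,otnr] add [nkku,qdfmj,eqava] -> 11 lines: qayj orgq qalci gsvl azkjz nkku qdfmj eqava nkdqs tvc fvx
Hunk 2: at line 4 remove [nkku,qdfmj] add [edjy] -> 10 lines: qayj orgq qalci gsvl azkjz edjy eqava nkdqs tvc fvx
Hunk 3: at line 5 remove [eqava,nkdqs] add [veg] -> 9 lines: qayj orgq qalci gsvl azkjz edjy veg tvc fvx
Final line count: 9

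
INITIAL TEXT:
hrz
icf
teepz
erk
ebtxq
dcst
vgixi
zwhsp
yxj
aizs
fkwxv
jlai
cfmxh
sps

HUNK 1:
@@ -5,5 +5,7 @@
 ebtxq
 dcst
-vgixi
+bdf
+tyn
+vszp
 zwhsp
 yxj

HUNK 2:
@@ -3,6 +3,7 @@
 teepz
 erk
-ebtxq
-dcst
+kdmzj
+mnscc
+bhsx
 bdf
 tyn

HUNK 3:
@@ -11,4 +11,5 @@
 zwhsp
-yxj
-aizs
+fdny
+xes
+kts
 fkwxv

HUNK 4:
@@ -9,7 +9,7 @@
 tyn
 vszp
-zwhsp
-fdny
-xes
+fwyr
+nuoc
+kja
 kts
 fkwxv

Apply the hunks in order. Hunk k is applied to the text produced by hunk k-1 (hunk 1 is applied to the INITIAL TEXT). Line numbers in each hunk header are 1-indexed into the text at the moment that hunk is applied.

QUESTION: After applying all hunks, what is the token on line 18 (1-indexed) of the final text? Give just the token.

Answer: sps

Derivation:
Hunk 1: at line 5 remove [vgixi] add [bdf,tyn,vszp] -> 16 lines: hrz icf teepz erk ebtxq dcst bdf tyn vszp zwhsp yxj aizs fkwxv jlai cfmxh sps
Hunk 2: at line 3 remove [ebtxq,dcst] add [kdmzj,mnscc,bhsx] -> 17 lines: hrz icf teepz erk kdmzj mnscc bhsx bdf tyn vszp zwhsp yxj aizs fkwxv jlai cfmxh sps
Hunk 3: at line 11 remove [yxj,aizs] add [fdny,xes,kts] -> 18 lines: hrz icf teepz erk kdmzj mnscc bhsx bdf tyn vszp zwhsp fdny xes kts fkwxv jlai cfmxh sps
Hunk 4: at line 9 remove [zwhsp,fdny,xes] add [fwyr,nuoc,kja] -> 18 lines: hrz icf teepz erk kdmzj mnscc bhsx bdf tyn vszp fwyr nuoc kja kts fkwxv jlai cfmxh sps
Final line 18: sps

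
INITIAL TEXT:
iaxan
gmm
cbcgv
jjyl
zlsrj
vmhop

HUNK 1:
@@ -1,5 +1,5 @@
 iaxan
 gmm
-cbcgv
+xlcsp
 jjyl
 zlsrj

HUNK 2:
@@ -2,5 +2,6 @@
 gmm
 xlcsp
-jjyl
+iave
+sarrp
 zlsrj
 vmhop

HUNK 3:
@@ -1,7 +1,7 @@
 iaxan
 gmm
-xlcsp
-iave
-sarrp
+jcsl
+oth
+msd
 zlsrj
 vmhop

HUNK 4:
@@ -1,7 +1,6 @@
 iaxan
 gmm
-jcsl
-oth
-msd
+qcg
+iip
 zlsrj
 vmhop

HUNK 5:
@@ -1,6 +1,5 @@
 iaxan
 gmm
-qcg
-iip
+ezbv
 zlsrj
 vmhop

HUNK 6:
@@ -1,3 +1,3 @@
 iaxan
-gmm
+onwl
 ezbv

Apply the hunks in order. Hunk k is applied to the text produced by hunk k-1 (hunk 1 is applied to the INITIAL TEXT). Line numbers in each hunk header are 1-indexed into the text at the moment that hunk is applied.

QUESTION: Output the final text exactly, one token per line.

Answer: iaxan
onwl
ezbv
zlsrj
vmhop

Derivation:
Hunk 1: at line 1 remove [cbcgv] add [xlcsp] -> 6 lines: iaxan gmm xlcsp jjyl zlsrj vmhop
Hunk 2: at line 2 remove [jjyl] add [iave,sarrp] -> 7 lines: iaxan gmm xlcsp iave sarrp zlsrj vmhop
Hunk 3: at line 1 remove [xlcsp,iave,sarrp] add [jcsl,oth,msd] -> 7 lines: iaxan gmm jcsl oth msd zlsrj vmhop
Hunk 4: at line 1 remove [jcsl,oth,msd] add [qcg,iip] -> 6 lines: iaxan gmm qcg iip zlsrj vmhop
Hunk 5: at line 1 remove [qcg,iip] add [ezbv] -> 5 lines: iaxan gmm ezbv zlsrj vmhop
Hunk 6: at line 1 remove [gmm] add [onwl] -> 5 lines: iaxan onwl ezbv zlsrj vmhop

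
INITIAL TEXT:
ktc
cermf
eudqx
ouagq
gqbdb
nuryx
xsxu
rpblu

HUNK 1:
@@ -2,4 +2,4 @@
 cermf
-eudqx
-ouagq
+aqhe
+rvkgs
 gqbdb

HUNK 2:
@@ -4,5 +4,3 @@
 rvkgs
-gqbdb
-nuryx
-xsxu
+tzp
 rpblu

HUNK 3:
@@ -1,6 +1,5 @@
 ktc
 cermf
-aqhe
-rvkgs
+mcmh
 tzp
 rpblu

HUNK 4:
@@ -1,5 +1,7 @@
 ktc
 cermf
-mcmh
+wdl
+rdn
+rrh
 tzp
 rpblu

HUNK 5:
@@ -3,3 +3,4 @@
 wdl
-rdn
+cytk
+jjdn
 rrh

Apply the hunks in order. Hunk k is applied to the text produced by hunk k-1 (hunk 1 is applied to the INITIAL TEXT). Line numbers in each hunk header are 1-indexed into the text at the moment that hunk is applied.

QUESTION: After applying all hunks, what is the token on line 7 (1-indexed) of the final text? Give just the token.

Hunk 1: at line 2 remove [eudqx,ouagq] add [aqhe,rvkgs] -> 8 lines: ktc cermf aqhe rvkgs gqbdb nuryx xsxu rpblu
Hunk 2: at line 4 remove [gqbdb,nuryx,xsxu] add [tzp] -> 6 lines: ktc cermf aqhe rvkgs tzp rpblu
Hunk 3: at line 1 remove [aqhe,rvkgs] add [mcmh] -> 5 lines: ktc cermf mcmh tzp rpblu
Hunk 4: at line 1 remove [mcmh] add [wdl,rdn,rrh] -> 7 lines: ktc cermf wdl rdn rrh tzp rpblu
Hunk 5: at line 3 remove [rdn] add [cytk,jjdn] -> 8 lines: ktc cermf wdl cytk jjdn rrh tzp rpblu
Final line 7: tzp

Answer: tzp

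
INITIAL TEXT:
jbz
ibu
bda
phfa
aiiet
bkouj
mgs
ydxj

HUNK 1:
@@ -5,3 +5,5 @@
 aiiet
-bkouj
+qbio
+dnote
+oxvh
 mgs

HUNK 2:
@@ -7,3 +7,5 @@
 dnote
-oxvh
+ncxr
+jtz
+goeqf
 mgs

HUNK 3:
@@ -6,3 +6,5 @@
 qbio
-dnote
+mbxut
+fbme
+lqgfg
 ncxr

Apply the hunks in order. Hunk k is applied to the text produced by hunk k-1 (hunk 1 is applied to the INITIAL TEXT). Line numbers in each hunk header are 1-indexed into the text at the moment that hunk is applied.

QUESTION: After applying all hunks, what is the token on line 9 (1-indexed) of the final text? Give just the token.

Answer: lqgfg

Derivation:
Hunk 1: at line 5 remove [bkouj] add [qbio,dnote,oxvh] -> 10 lines: jbz ibu bda phfa aiiet qbio dnote oxvh mgs ydxj
Hunk 2: at line 7 remove [oxvh] add [ncxr,jtz,goeqf] -> 12 lines: jbz ibu bda phfa aiiet qbio dnote ncxr jtz goeqf mgs ydxj
Hunk 3: at line 6 remove [dnote] add [mbxut,fbme,lqgfg] -> 14 lines: jbz ibu bda phfa aiiet qbio mbxut fbme lqgfg ncxr jtz goeqf mgs ydxj
Final line 9: lqgfg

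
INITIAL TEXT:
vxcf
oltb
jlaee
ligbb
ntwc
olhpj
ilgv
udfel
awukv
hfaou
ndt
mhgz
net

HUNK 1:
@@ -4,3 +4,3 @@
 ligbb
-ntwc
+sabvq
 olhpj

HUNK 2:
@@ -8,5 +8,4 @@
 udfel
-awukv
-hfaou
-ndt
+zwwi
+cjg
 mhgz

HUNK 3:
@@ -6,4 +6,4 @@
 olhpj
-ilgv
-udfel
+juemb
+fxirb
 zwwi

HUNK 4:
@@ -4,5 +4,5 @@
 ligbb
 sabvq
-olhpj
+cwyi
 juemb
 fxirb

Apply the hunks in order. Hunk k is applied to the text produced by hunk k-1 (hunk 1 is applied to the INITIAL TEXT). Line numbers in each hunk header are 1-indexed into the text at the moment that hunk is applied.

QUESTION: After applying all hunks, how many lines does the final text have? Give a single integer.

Hunk 1: at line 4 remove [ntwc] add [sabvq] -> 13 lines: vxcf oltb jlaee ligbb sabvq olhpj ilgv udfel awukv hfaou ndt mhgz net
Hunk 2: at line 8 remove [awukv,hfaou,ndt] add [zwwi,cjg] -> 12 lines: vxcf oltb jlaee ligbb sabvq olhpj ilgv udfel zwwi cjg mhgz net
Hunk 3: at line 6 remove [ilgv,udfel] add [juemb,fxirb] -> 12 lines: vxcf oltb jlaee ligbb sabvq olhpj juemb fxirb zwwi cjg mhgz net
Hunk 4: at line 4 remove [olhpj] add [cwyi] -> 12 lines: vxcf oltb jlaee ligbb sabvq cwyi juemb fxirb zwwi cjg mhgz net
Final line count: 12

Answer: 12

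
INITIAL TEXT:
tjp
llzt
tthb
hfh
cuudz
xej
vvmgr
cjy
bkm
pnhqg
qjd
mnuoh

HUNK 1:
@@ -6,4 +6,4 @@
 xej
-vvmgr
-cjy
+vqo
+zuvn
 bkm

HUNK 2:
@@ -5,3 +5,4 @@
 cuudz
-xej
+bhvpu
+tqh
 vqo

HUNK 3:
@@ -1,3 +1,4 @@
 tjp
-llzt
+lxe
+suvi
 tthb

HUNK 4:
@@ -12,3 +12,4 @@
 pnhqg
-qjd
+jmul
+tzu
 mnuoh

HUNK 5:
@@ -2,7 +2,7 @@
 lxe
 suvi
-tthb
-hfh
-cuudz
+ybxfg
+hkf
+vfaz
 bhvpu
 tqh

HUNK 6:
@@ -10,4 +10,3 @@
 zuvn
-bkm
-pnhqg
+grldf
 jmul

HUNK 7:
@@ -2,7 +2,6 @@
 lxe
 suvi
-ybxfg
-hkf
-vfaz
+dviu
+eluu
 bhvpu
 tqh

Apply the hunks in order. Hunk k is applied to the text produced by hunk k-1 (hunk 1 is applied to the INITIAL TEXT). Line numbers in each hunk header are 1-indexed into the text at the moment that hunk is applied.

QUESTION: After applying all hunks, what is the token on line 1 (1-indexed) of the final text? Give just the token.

Answer: tjp

Derivation:
Hunk 1: at line 6 remove [vvmgr,cjy] add [vqo,zuvn] -> 12 lines: tjp llzt tthb hfh cuudz xej vqo zuvn bkm pnhqg qjd mnuoh
Hunk 2: at line 5 remove [xej] add [bhvpu,tqh] -> 13 lines: tjp llzt tthb hfh cuudz bhvpu tqh vqo zuvn bkm pnhqg qjd mnuoh
Hunk 3: at line 1 remove [llzt] add [lxe,suvi] -> 14 lines: tjp lxe suvi tthb hfh cuudz bhvpu tqh vqo zuvn bkm pnhqg qjd mnuoh
Hunk 4: at line 12 remove [qjd] add [jmul,tzu] -> 15 lines: tjp lxe suvi tthb hfh cuudz bhvpu tqh vqo zuvn bkm pnhqg jmul tzu mnuoh
Hunk 5: at line 2 remove [tthb,hfh,cuudz] add [ybxfg,hkf,vfaz] -> 15 lines: tjp lxe suvi ybxfg hkf vfaz bhvpu tqh vqo zuvn bkm pnhqg jmul tzu mnuoh
Hunk 6: at line 10 remove [bkm,pnhqg] add [grldf] -> 14 lines: tjp lxe suvi ybxfg hkf vfaz bhvpu tqh vqo zuvn grldf jmul tzu mnuoh
Hunk 7: at line 2 remove [ybxfg,hkf,vfaz] add [dviu,eluu] -> 13 lines: tjp lxe suvi dviu eluu bhvpu tqh vqo zuvn grldf jmul tzu mnuoh
Final line 1: tjp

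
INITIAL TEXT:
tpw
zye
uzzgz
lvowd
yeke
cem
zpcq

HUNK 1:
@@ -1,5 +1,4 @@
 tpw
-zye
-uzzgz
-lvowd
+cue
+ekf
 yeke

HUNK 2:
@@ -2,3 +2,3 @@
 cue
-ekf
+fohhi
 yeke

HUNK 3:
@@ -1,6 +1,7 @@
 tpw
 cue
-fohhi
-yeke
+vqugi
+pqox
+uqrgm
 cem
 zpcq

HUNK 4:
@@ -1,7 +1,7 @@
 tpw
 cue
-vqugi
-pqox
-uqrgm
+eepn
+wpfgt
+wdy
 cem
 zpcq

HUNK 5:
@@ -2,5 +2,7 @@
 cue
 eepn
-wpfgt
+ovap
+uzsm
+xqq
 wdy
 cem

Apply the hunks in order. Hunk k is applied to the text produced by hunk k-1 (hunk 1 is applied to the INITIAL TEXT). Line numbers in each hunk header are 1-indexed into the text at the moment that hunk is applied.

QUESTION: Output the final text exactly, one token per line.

Hunk 1: at line 1 remove [zye,uzzgz,lvowd] add [cue,ekf] -> 6 lines: tpw cue ekf yeke cem zpcq
Hunk 2: at line 2 remove [ekf] add [fohhi] -> 6 lines: tpw cue fohhi yeke cem zpcq
Hunk 3: at line 1 remove [fohhi,yeke] add [vqugi,pqox,uqrgm] -> 7 lines: tpw cue vqugi pqox uqrgm cem zpcq
Hunk 4: at line 1 remove [vqugi,pqox,uqrgm] add [eepn,wpfgt,wdy] -> 7 lines: tpw cue eepn wpfgt wdy cem zpcq
Hunk 5: at line 2 remove [wpfgt] add [ovap,uzsm,xqq] -> 9 lines: tpw cue eepn ovap uzsm xqq wdy cem zpcq

Answer: tpw
cue
eepn
ovap
uzsm
xqq
wdy
cem
zpcq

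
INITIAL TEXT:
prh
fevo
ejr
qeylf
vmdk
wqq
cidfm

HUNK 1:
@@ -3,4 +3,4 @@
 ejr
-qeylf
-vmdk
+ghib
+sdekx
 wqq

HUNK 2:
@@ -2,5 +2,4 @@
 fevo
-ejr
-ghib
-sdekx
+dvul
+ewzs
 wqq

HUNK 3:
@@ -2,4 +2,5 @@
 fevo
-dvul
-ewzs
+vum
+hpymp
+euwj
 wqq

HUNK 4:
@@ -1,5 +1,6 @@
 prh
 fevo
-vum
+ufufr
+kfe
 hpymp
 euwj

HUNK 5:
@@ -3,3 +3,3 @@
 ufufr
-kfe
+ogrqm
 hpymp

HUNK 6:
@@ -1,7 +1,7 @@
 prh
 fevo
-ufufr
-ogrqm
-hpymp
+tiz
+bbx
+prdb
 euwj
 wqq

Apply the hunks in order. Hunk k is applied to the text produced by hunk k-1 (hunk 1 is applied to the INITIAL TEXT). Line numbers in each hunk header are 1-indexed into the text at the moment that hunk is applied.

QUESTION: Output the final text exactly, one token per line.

Answer: prh
fevo
tiz
bbx
prdb
euwj
wqq
cidfm

Derivation:
Hunk 1: at line 3 remove [qeylf,vmdk] add [ghib,sdekx] -> 7 lines: prh fevo ejr ghib sdekx wqq cidfm
Hunk 2: at line 2 remove [ejr,ghib,sdekx] add [dvul,ewzs] -> 6 lines: prh fevo dvul ewzs wqq cidfm
Hunk 3: at line 2 remove [dvul,ewzs] add [vum,hpymp,euwj] -> 7 lines: prh fevo vum hpymp euwj wqq cidfm
Hunk 4: at line 1 remove [vum] add [ufufr,kfe] -> 8 lines: prh fevo ufufr kfe hpymp euwj wqq cidfm
Hunk 5: at line 3 remove [kfe] add [ogrqm] -> 8 lines: prh fevo ufufr ogrqm hpymp euwj wqq cidfm
Hunk 6: at line 1 remove [ufufr,ogrqm,hpymp] add [tiz,bbx,prdb] -> 8 lines: prh fevo tiz bbx prdb euwj wqq cidfm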